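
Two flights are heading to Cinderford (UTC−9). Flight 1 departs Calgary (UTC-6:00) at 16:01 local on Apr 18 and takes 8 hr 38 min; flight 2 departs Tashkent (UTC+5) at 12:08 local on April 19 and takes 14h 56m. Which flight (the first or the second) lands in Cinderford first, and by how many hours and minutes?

Flight 1 in UTC: 16:01 + 6:00 = 22:01 on Apr 18.
+8 hours 38 minutes → arrive 06:39 UTC on Apr 19.
Flight 2 in UTC: 12:08 − 5:00 = 07:08 on Apr 19.
+14 hours 56 minutes → arrive 22:04 UTC on Apr 19.
Flight 1 lands earlier by 15 hours 25 minutes.

the first, by 15 hours 25 minutes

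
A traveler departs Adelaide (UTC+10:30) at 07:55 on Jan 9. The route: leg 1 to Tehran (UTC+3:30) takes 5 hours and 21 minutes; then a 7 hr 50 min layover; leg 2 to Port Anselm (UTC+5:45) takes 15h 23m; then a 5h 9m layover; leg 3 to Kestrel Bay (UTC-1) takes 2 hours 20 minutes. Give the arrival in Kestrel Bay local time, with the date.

Convert departure to UTC: 07:55 − 10:30 = 21:25 UTC on Jan 8.
Add 5 hours 21 minutes leg 1 → 02:46 UTC (Jan 9).
Add 7 hours 50 minutes layover in Tehran → 10:36 UTC.
Add 15 hours and 23 minutes leg 2 → 01:59 UTC (Jan 10).
Add 5 hours and 9 minutes layover in Port Anselm → 07:08 UTC.
Add 2 hours and 20 minutes leg 3 → 09:28 UTC.
Kestrel Bay is UTC−1:00, so local arrival = 09:28 − 1:00 = 08:28 on Jan 10.

08:28 on January 10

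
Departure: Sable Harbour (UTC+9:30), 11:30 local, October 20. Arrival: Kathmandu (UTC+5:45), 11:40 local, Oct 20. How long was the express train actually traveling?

3 hours 55 minutes

Departure in UTC: 11:30 − 9:30 = 02:00 on Oct 20.
Arrival in UTC: 11:40 − 5:45 = 05:55 on Oct 20.
Elapsed = 05:55 − 02:00 = 3 hours 55 minutes.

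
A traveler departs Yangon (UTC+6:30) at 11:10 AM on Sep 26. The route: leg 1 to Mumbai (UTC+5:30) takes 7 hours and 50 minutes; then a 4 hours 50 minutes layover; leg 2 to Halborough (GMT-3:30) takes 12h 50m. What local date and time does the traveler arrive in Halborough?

2:40 AM on September 27

Convert departure to UTC: 11:10 AM − 6:30 = 4:40 AM UTC on Sep 26.
Add 7 hours 50 minutes leg 1 → 12:30 PM UTC.
Add 4 hours 50 minutes layover in Mumbai → 5:20 PM UTC.
Add 12 hours and 50 minutes leg 2 → 6:10 AM UTC (Sep 27).
Halborough is UTC−3:30, so local arrival = 6:10 AM − 3:30 = 2:40 AM on Sep 27.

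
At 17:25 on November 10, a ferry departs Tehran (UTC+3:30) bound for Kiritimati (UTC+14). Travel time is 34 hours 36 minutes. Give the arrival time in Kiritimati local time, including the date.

Convert departure to UTC: 17:25 − 3:30 = 13:55 UTC on Nov 10.
Add 34 hours 36 minutes travel time → 00:31 UTC (Nov 12).
Kiritimati is UTC+14:00, so local arrival = 00:31 + 14:00 = 14:31 on Nov 12.

14:31 on November 12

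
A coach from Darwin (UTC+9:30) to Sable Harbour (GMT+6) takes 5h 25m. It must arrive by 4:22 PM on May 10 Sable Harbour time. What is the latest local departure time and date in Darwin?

Target arrival in UTC: 4:22 PM − 6:00 = 10:22 AM on May 10.
Subtract 5 hours 25 minutes → departure 4:57 AM UTC on May 10.
Darwin is UTC+9:30: 4:57 AM + 9:30 = 2:27 PM on May 10.

2:27 PM on May 10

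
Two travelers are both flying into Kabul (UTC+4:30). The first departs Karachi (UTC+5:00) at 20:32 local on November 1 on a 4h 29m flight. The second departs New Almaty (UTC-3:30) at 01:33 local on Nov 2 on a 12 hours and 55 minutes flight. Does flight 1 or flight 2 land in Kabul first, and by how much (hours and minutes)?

the first, by 21 hours 57 minutes

Flight 1 in UTC: 20:32 − 5:00 = 15:32 on Nov 1.
+4 hours 29 minutes → arrive 20:01 UTC on Nov 1.
Flight 2 in UTC: 01:33 + 3:30 = 05:03 on Nov 2.
+12 hours 55 minutes → arrive 17:58 UTC on Nov 2.
Flight 1 lands earlier by 21 hours 57 minutes.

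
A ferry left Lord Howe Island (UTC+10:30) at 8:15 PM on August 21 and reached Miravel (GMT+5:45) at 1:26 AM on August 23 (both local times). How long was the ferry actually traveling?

Miravel is 4:45 behind Lord Howe Island.
Clock-face elapsed time (ignoring zones) is 29 hours 11 minutes.
Actual elapsed = 29 hours 11 minutes + 4:45 = 33 hours 56 minutes.

33 hours 56 minutes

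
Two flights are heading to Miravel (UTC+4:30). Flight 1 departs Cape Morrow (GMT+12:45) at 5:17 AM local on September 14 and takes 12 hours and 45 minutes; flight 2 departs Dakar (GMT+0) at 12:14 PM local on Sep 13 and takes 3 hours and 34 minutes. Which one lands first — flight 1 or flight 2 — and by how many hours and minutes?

the second, by 13 hours 29 minutes

Flight 1 in UTC: 5:17 AM − 12:45 = 4:32 PM on Sep 13.
+12 hours 45 minutes → arrive 5:17 AM UTC on Sep 14.
Flight 2 departs at 12:14 PM UTC (Sep 13).
+3 hours and 34 minutes → arrive 3:48 PM UTC on Sep 13.
Flight 2 lands earlier by 13 hours 29 minutes.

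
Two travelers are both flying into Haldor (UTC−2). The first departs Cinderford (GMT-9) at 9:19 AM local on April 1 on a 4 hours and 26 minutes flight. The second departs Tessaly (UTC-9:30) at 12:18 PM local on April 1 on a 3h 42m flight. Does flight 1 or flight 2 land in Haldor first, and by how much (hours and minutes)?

Flight 1 in UTC: 9:19 AM + 9:00 = 6:19 PM on Apr 1.
+4 hours and 26 minutes → arrive 10:45 PM UTC on Apr 1.
Flight 2 in UTC: 12:18 PM + 9:30 = 9:48 PM on Apr 1.
+3 hours 42 minutes → arrive 1:30 AM UTC on Apr 2.
Flight 1 lands earlier by 2 hours 45 minutes.

the first, by 2 hours 45 minutes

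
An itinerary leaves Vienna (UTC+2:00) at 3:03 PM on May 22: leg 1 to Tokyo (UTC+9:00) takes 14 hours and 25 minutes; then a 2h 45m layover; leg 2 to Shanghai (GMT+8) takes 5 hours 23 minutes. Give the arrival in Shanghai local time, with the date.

7:36 PM on May 23

Convert departure to UTC: 3:03 PM − 2:00 = 1:03 PM UTC on May 22.
Add 14 hours and 25 minutes leg 1 → 3:28 AM UTC (May 23).
Add 2 hours 45 minutes layover in Tokyo → 6:13 AM UTC.
Add 5 hours and 23 minutes leg 2 → 11:36 AM UTC.
Shanghai is UTC+8:00, so local arrival = 11:36 AM + 8:00 = 7:36 PM on May 23.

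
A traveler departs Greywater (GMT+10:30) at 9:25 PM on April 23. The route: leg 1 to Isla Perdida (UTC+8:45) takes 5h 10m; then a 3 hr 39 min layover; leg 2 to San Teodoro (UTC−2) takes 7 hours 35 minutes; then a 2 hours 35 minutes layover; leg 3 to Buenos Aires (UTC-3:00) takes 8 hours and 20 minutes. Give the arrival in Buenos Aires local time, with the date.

Convert departure to UTC: 9:25 PM − 10:30 = 10:55 AM UTC on Apr 23.
Add 5 hours and 10 minutes leg 1 → 4:05 PM UTC.
Add 3 hours and 39 minutes layover in Isla Perdida → 7:44 PM UTC.
Add 7 hours 35 minutes leg 2 → 3:19 AM UTC (Apr 24).
Add 2 hours 35 minutes layover in San Teodoro → 5:54 AM UTC.
Add 8 hours and 20 minutes leg 3 → 2:14 PM UTC.
Buenos Aires is UTC−3:00, so local arrival = 2:14 PM − 3:00 = 11:14 AM on Apr 24.

11:14 AM on April 24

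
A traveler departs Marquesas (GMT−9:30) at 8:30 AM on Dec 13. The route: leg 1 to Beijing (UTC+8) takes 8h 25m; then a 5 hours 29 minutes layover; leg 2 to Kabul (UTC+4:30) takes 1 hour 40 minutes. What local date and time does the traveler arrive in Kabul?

Convert departure to UTC: 8:30 AM + 9:30 = 6:00 PM UTC on Dec 13.
Add 8 hours 25 minutes leg 1 → 2:25 AM UTC (Dec 14).
Add 5 hours 29 minutes layover in Beijing → 7:54 AM UTC.
Add 1 hour 40 minutes leg 2 → 9:34 AM UTC.
Kabul is UTC+4:30, so local arrival = 9:34 AM + 4:30 = 2:04 PM on Dec 14.

2:04 PM on Dec 14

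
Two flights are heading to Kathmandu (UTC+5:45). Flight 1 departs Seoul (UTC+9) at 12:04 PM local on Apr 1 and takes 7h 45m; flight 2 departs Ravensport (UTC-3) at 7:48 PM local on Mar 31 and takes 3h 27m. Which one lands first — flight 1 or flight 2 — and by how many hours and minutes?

Flight 1 in UTC: 12:04 PM − 9:00 = 3:04 AM on Apr 1.
+7 hours 45 minutes → arrive 10:49 AM UTC on Apr 1.
Flight 2 in UTC: 7:48 PM + 3:00 = 10:48 PM on Mar 31.
+3 hours and 27 minutes → arrive 2:15 AM UTC on Apr 1.
Flight 2 lands earlier by 8 hours 34 minutes.

the second, by 8 hours 34 minutes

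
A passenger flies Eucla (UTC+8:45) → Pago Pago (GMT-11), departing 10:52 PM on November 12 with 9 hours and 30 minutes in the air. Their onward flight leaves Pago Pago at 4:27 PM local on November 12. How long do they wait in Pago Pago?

3 hours 50 minutes

Convert departure to UTC: 10:52 PM − 8:45 = 2:07 PM UTC on Nov 12.
Add 9 hours 30 minutes flight time → 11:37 PM UTC.
Pago Pago is UTC−11:00, so local arrival = 11:37 PM − 11:00 = 12:37 PM on Nov 12.
Layover = 4:27 PM − 12:37 PM = 3 hours 50 minutes.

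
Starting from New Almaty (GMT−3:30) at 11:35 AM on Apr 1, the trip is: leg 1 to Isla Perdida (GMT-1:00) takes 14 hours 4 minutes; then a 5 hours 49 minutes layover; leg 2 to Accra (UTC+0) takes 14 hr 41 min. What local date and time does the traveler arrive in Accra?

1:39 AM on Apr 3

Convert departure to UTC: 11:35 AM + 3:30 = 3:05 PM UTC on Apr 1.
Add 14 hours 4 minutes leg 1 → 5:09 AM UTC (Apr 2).
Add 5 hours 49 minutes layover in Isla Perdida → 10:58 AM UTC.
Add 14 hours and 41 minutes leg 2 → 1:39 AM UTC (Apr 3).
Accra is UTC+0, so local arrival is the same: 1:39 AM on Apr 3.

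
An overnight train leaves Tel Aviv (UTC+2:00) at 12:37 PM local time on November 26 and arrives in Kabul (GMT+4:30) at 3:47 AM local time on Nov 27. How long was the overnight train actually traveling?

12 hours 40 minutes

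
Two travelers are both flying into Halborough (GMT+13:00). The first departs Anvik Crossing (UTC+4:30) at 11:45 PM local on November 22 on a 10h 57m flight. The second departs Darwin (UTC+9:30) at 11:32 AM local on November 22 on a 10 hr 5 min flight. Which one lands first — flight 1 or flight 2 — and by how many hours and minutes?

the second, by 18 hours 5 minutes

Flight 1 in UTC: 11:45 PM − 4:30 = 7:15 PM on Nov 22.
+10 hours 57 minutes → arrive 6:12 AM UTC on Nov 23.
Flight 2 in UTC: 11:32 AM − 9:30 = 2:02 AM on Nov 22.
+10 hours 5 minutes → arrive 12:07 PM UTC on Nov 22.
Flight 2 lands earlier by 18 hours 5 minutes.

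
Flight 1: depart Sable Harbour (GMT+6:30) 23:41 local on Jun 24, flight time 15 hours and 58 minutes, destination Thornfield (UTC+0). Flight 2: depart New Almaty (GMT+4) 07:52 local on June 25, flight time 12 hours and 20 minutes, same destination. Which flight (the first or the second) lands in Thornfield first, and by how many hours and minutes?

the first, by 7 hours 3 minutes

Flight 1 in UTC: 23:41 − 6:30 = 17:11 on Jun 24.
+15 hours 58 minutes → arrive 09:09 UTC on Jun 25.
Flight 2 in UTC: 07:52 − 4:00 = 03:52 on Jun 25.
+12 hours and 20 minutes → arrive 16:12 UTC on Jun 25.
Flight 1 lands earlier by 7 hours 3 minutes.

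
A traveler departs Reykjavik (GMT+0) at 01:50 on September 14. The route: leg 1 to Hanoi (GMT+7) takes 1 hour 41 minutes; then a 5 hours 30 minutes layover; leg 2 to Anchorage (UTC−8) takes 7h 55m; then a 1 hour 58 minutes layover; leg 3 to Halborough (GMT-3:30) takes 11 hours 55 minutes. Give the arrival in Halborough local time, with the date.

03:19 on Sep 15

Reykjavik is at UTC+0, so departure is already 01:50 UTC on Sep 14.
Add 1 hour and 41 minutes leg 1 → 03:31 UTC.
Add 5 hours 30 minutes layover in Hanoi → 09:01 UTC.
Add 7 hours 55 minutes leg 2 → 16:56 UTC.
Add 1 hour and 58 minutes layover in Anchorage → 18:54 UTC.
Add 11 hours and 55 minutes leg 3 → 06:49 UTC (Sep 15).
Halborough is UTC−3:30, so local arrival = 06:49 − 3:30 = 03:19 on Sep 15.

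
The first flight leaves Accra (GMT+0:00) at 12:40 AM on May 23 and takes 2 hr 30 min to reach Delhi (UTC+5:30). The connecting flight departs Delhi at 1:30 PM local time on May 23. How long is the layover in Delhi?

4 hours 50 minutes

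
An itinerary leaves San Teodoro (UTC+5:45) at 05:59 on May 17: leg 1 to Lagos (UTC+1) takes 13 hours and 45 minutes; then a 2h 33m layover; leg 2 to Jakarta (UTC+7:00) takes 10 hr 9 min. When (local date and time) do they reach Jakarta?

Convert departure to UTC: 05:59 − 5:45 = 00:14 UTC on May 17.
Add 13 hours 45 minutes leg 1 → 13:59 UTC.
Add 2 hours 33 minutes layover in Lagos → 16:32 UTC.
Add 10 hours and 9 minutes leg 2 → 02:41 UTC (May 18).
Jakarta is UTC+7:00, so local arrival = 02:41 + 7:00 = 09:41 on May 18.

09:41 on May 18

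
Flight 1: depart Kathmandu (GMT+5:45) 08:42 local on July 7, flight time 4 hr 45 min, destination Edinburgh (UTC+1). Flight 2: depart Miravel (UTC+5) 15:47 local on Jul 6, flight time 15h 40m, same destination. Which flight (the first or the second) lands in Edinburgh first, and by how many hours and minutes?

the second, by 5 hours 15 minutes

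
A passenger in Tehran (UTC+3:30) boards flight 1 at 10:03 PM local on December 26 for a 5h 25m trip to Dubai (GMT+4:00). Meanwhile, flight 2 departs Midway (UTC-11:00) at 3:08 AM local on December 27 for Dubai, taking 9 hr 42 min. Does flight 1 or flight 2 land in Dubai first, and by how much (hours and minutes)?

Flight 1 in UTC: 10:03 PM − 3:30 = 6:33 PM on Dec 26.
+5 hours and 25 minutes → arrive 11:58 PM UTC on Dec 26.
Flight 2 in UTC: 3:08 AM + 11:00 = 2:08 PM on Dec 27.
+9 hours and 42 minutes → arrive 11:50 PM UTC on Dec 27.
Flight 1 lands earlier by 23 hours 52 minutes.

the first, by 23 hours 52 minutes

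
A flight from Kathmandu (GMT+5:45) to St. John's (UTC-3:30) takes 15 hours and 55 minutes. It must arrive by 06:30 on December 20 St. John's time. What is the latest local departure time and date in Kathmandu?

23:50 on December 19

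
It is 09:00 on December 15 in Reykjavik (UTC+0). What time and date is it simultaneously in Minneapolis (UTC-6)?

Reykjavik is UTC+0 so that is 09:00 UTC.
Minneapolis is UTC−6:00: 09:00 − 6:00 = 03:00 on Dec 15.

03:00 on December 15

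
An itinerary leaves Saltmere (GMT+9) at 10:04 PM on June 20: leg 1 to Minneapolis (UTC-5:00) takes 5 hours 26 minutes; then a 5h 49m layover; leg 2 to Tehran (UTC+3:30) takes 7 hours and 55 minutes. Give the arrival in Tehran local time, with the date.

Convert departure to UTC: 10:04 PM − 9:00 = 1:04 PM UTC on Jun 20.
Add 5 hours and 26 minutes leg 1 → 6:30 PM UTC.
Add 5 hours and 49 minutes layover in Minneapolis → 12:19 AM UTC (Jun 21).
Add 7 hours 55 minutes leg 2 → 8:14 AM UTC.
Tehran is UTC+3:30, so local arrival = 8:14 AM + 3:30 = 11:44 AM on Jun 21.

11:44 AM on June 21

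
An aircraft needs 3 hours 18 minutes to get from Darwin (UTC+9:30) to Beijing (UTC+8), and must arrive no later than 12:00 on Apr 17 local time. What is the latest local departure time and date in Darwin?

Target arrival in UTC: 12:00 − 8:00 = 04:00 on Apr 17.
Subtract 3 hours 18 minutes → departure 00:42 UTC on Apr 17.
Darwin is UTC+9:30: 00:42 + 9:30 = 10:12 on Apr 17.

10:12 on April 17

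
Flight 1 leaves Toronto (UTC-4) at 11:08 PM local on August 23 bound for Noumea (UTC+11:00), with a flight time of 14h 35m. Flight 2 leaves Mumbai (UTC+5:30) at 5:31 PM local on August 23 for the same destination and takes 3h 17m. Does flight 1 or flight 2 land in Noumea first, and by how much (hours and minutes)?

the second, by 26 hours 25 minutes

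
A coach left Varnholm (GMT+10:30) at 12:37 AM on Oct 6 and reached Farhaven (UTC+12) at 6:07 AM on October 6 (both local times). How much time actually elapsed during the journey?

Departure in UTC: 12:37 AM − 10:30 = 2:07 PM on Oct 5.
Arrival in UTC: 6:07 AM − 12:00 = 6:07 PM on Oct 5.
Elapsed = 6:07 PM − 2:07 PM = 4 hours.

4 hours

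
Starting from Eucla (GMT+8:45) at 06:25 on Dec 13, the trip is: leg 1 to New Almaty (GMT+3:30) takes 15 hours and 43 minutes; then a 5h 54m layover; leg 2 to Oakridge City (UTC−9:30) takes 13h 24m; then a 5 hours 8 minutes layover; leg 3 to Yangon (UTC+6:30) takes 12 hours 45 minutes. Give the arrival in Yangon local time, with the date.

Convert departure to UTC: 06:25 − 8:45 = 21:40 UTC on Dec 12.
Add 15 hours 43 minutes leg 1 → 13:23 UTC (Dec 13).
Add 5 hours and 54 minutes layover in New Almaty → 19:17 UTC.
Add 13 hours 24 minutes leg 2 → 08:41 UTC (Dec 14).
Add 5 hours and 8 minutes layover in Oakridge City → 13:49 UTC.
Add 12 hours 45 minutes leg 3 → 02:34 UTC (Dec 15).
Yangon is UTC+6:30, so local arrival = 02:34 + 6:30 = 09:04 on Dec 15.

09:04 on December 15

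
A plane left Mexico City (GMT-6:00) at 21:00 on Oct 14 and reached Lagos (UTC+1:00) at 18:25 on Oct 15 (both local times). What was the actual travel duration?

Lagos is 7:00 ahead of Mexico City.
Clock-face elapsed time (ignoring zones) is 21 hours 25 minutes.
Actual elapsed = 21 hours 25 minutes − 7:00 = 14 hours 25 minutes.

14 hours 25 minutes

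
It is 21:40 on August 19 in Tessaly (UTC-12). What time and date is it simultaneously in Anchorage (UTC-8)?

01:40 on August 20

In UTC: 21:40 + 12:00 = 09:40 on Aug 20.
Anchorage is UTC−8:00: 09:40 − 8:00 = 01:40 on Aug 20.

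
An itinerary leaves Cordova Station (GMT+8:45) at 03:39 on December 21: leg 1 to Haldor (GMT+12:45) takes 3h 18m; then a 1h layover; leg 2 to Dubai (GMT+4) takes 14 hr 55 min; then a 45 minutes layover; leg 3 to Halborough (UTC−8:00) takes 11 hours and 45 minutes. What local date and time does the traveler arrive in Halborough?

18:37 on December 21

Convert departure to UTC: 03:39 − 8:45 = 18:54 UTC on Dec 20.
Add 3 hours 18 minutes leg 1 → 22:12 UTC.
Add 1 hour layover in Haldor → 23:12 UTC.
Add 14 hours and 55 minutes leg 2 → 14:07 UTC (Dec 21).
Add 45 minutes layover in Dubai → 14:52 UTC.
Add 11 hours and 45 minutes leg 3 → 02:37 UTC (Dec 22).
Halborough is UTC−8:00, so local arrival = 02:37 − 8:00 = 18:37 on Dec 21.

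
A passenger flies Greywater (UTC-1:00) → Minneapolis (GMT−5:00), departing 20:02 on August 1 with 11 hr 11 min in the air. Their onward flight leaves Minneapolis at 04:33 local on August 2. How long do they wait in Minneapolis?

Convert departure to UTC: 20:02 + 1:00 = 21:02 UTC on Aug 1.
Add 11 hours and 11 minutes flight time → 08:13 UTC (Aug 2).
Minneapolis is UTC−5:00, so local arrival = 08:13 − 5:00 = 03:13 on Aug 2.
Layover = 04:33 − 03:13 = 1 hour 20 minutes.

1 hour 20 minutes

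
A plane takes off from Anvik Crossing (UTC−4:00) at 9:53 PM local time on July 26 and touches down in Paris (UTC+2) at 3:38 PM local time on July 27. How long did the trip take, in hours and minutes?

11 hours 45 minutes

Departure in UTC: 9:53 PM + 4:00 = 1:53 AM on Jul 27.
Arrival in UTC: 3:38 PM − 2:00 = 1:38 PM on Jul 27.
Elapsed = 1:38 PM − 1:53 AM = 11 hours 45 minutes.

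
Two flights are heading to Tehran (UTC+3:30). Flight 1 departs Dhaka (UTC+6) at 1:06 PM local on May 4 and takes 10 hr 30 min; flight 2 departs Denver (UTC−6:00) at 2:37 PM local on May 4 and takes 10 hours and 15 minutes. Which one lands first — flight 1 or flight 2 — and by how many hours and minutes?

the first, by 13 hours 16 minutes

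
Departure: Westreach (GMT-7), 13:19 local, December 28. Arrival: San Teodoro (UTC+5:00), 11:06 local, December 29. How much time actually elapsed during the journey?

Departure in UTC: 13:19 + 7:00 = 20:19 on Dec 28.
Arrival in UTC: 11:06 − 5:00 = 06:06 on Dec 29.
Elapsed = 06:06 − 20:19 (+1 day) = 9 hours 47 minutes.

9 hours 47 minutes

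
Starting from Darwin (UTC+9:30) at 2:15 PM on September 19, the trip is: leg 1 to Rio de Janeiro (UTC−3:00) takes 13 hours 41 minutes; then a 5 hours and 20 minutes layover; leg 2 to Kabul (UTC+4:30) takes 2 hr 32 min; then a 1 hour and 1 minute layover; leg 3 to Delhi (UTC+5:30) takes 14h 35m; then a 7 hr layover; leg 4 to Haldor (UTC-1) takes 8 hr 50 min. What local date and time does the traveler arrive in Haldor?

8:44 AM on September 21

Convert departure to UTC: 2:15 PM − 9:30 = 4:45 AM UTC on Sep 19.
Add 13 hours 41 minutes leg 1 → 6:26 PM UTC.
Add 5 hours and 20 minutes layover in Rio de Janeiro → 11:46 PM UTC.
Add 2 hours 32 minutes leg 2 → 2:18 AM UTC (Sep 20).
Add 1 hour and 1 minute layover in Kabul → 3:19 AM UTC.
Add 14 hours and 35 minutes leg 3 → 5:54 PM UTC.
Add 7 hours layover in Delhi → 12:54 AM UTC (Sep 21).
Add 8 hours and 50 minutes leg 4 → 9:44 AM UTC.
Haldor is UTC−1:00, so local arrival = 9:44 AM − 1:00 = 8:44 AM on Sep 21.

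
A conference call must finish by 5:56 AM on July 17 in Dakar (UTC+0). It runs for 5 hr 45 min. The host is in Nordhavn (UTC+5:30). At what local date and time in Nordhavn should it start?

5:41 AM on July 17

Target end time is already UTC: 5:56 AM on Jul 17.
Subtract 5 hours and 45 minutes → start 12:11 AM UTC on Jul 17.
Nordhavn is UTC+5:30: 12:11 AM + 5:30 = 5:41 AM on Jul 17.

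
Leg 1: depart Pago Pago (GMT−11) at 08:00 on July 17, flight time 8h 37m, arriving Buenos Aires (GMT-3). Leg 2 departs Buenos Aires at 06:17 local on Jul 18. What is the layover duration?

Convert departure to UTC: 08:00 + 11:00 = 19:00 UTC on Jul 17.
Add 8 hours 37 minutes flight time → 03:37 UTC (Jul 18).
Buenos Aires is UTC−3:00, so local arrival = 03:37 − 3:00 = 00:37 on Jul 18.
Layover = 06:17 − 00:37 = 5 hours 40 minutes.

5 hours 40 minutes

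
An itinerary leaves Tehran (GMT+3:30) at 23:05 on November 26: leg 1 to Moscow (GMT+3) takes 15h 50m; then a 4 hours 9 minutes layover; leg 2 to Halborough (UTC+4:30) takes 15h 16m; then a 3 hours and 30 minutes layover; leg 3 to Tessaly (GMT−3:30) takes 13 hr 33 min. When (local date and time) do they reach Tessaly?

20:23 on November 28

Convert departure to UTC: 23:05 − 3:30 = 19:35 UTC on Nov 26.
Add 15 hours and 50 minutes leg 1 → 11:25 UTC (Nov 27).
Add 4 hours and 9 minutes layover in Moscow → 15:34 UTC.
Add 15 hours and 16 minutes leg 2 → 06:50 UTC (Nov 28).
Add 3 hours and 30 minutes layover in Halborough → 10:20 UTC.
Add 13 hours 33 minutes leg 3 → 23:53 UTC.
Tessaly is UTC−3:30, so local arrival = 23:53 − 3:30 = 20:23 on Nov 28.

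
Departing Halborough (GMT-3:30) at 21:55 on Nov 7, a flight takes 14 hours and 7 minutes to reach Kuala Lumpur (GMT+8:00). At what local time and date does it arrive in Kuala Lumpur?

23:32 on Nov 8

Kuala Lumpur is 11:30 ahead of Halborough.
After 14 hours and 7 minutes it is 12:02 (Nov 8) in Halborough.
Shift by the zone difference: 12:02 + 11:30 = 23:32 on Nov 8 in Kuala Lumpur.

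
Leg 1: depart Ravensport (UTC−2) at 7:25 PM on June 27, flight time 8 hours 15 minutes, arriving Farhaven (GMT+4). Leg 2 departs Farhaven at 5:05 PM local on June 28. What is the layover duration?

Convert departure to UTC: 7:25 PM + 2:00 = 9:25 PM UTC on Jun 27.
Add 8 hours and 15 minutes flight time → 5:40 AM UTC (Jun 28).
Farhaven is UTC+4:00, so local arrival = 5:40 AM + 4:00 = 9:40 AM on Jun 28.
Layover = 5:05 PM − 9:40 AM = 7 hours 25 minutes.

7 hours 25 minutes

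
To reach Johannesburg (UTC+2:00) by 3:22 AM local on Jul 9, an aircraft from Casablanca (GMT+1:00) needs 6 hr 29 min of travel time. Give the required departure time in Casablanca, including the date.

7:53 PM on July 8

Target arrival in UTC: 3:22 AM − 2:00 = 1:22 AM on Jul 9.
Subtract 6 hours and 29 minutes → departure 6:53 PM UTC on Jul 8.
Casablanca is UTC+1:00: 6:53 PM + 1:00 = 7:53 PM on Jul 8.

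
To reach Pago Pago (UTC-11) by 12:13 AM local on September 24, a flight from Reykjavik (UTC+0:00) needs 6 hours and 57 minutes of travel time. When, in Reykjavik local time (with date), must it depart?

4:16 AM on Sep 24

Target arrival in UTC: 12:13 AM + 11:00 = 11:13 AM on Sep 24.
Subtract 6 hours and 57 minutes → departure 4:16 AM UTC on Sep 24.
Reykjavik is UTC+0, so departure is 4:16 AM on Sep 24.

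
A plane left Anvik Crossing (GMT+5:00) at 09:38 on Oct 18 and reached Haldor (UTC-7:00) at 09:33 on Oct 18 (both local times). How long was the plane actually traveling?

Departure in UTC: 09:38 − 5:00 = 04:38 on Oct 18.
Arrival in UTC: 09:33 + 7:00 = 16:33 on Oct 18.
Elapsed = 16:33 − 04:38 = 11 hours 55 minutes.

11 hours 55 minutes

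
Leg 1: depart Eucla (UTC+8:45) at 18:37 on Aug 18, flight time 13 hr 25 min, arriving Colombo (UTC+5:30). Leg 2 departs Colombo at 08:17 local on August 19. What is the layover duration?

3 hours 30 minutes

Convert departure to UTC: 18:37 − 8:45 = 09:52 UTC on Aug 18.
Add 13 hours and 25 minutes flight time → 23:17 UTC.
Colombo is UTC+5:30, so local arrival = 23:17 + 5:30 = 04:47 on Aug 19.
Layover = 08:17 − 04:47 = 3 hours 30 minutes.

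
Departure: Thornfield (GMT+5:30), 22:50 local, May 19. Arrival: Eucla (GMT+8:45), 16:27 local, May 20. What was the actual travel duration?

14 hours 22 minutes

Eucla is 3:15 ahead of Thornfield.
Clock-face elapsed time (ignoring zones) is 17 hours 37 minutes.
Actual elapsed = 17 hours 37 minutes − 3:15 = 14 hours 22 minutes.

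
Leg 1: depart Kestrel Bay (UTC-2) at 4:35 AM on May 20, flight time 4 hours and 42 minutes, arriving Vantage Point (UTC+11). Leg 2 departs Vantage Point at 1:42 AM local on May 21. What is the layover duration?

Convert departure to UTC: 4:35 AM + 2:00 = 6:35 AM UTC on May 20.
Add 4 hours 42 minutes flight time → 11:17 AM UTC.
Vantage Point is UTC+11:00, so local arrival = 11:17 AM + 11:00 = 10:17 PM on May 20.
Layover = 1:42 AM − 10:17 PM (+1 day) = 3 hours 25 minutes.

3 hours 25 minutes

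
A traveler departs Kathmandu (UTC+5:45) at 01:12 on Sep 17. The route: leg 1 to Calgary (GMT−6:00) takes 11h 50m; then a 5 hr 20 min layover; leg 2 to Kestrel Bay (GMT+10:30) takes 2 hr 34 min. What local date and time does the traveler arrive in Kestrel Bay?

01:41 on Sep 18

Convert departure to UTC: 01:12 − 5:45 = 19:27 UTC on Sep 16.
Add 11 hours and 50 minutes leg 1 → 07:17 UTC (Sep 17).
Add 5 hours 20 minutes layover in Calgary → 12:37 UTC.
Add 2 hours 34 minutes leg 2 → 15:11 UTC.
Kestrel Bay is UTC+10:30, so local arrival = 15:11 + 10:30 = 01:41 on Sep 18.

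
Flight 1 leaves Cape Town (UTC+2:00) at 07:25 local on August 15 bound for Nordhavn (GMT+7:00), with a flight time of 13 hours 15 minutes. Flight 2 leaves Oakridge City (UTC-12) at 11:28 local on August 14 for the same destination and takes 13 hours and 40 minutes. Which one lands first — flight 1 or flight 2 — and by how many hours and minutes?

the second, by 5 hours 32 minutes

Flight 1 in UTC: 07:25 − 2:00 = 05:25 on Aug 15.
+13 hours and 15 minutes → arrive 18:40 UTC on Aug 15.
Flight 2 in UTC: 11:28 + 12:00 = 23:28 on Aug 14.
+13 hours 40 minutes → arrive 13:08 UTC on Aug 15.
Flight 2 lands earlier by 5 hours 32 minutes.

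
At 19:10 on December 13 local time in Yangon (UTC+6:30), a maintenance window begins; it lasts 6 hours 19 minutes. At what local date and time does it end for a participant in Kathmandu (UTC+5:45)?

Convert start to UTC: 19:10 − 6:30 = 12:40 UTC on Dec 13.
Add 6 hours 19 minutes duration → 18:59 UTC.
Kathmandu is UTC+5:45, so local end time = 18:59 + 5:45 = 00:44 on Dec 14.

00:44 on December 14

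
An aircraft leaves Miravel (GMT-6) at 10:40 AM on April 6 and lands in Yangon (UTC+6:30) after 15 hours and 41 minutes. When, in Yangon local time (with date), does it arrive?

Convert departure to UTC: 10:40 AM + 6:00 = 4:40 PM UTC on Apr 6.
Add 15 hours 41 minutes travel time → 8:21 AM UTC (Apr 7).
Yangon is UTC+6:30, so local arrival = 8:21 AM + 6:30 = 2:51 PM on Apr 7.

2:51 PM on April 7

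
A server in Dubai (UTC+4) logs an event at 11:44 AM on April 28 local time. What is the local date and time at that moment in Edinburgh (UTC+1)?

In UTC: 11:44 AM − 4:00 = 7:44 AM on Apr 28.
Edinburgh is UTC+1:00: 7:44 AM + 1:00 = 8:44 AM on Apr 28.

8:44 AM on April 28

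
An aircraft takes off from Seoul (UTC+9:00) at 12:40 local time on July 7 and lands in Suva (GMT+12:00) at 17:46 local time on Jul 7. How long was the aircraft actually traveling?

Departure in UTC: 12:40 − 9:00 = 03:40 on Jul 7.
Arrival in UTC: 17:46 − 12:00 = 05:46 on Jul 7.
Elapsed = 05:46 − 03:40 = 2 hours 6 minutes.

2 hours 6 minutes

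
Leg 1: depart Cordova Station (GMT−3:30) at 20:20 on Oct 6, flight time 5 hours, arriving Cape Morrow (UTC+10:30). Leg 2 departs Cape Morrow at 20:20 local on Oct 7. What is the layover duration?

Convert departure to UTC: 20:20 + 3:30 = 23:50 UTC on Oct 6.
Add 5 hours flight time → 04:50 UTC (Oct 7).
Cape Morrow is UTC+10:30, so local arrival = 04:50 + 10:30 = 15:20 on Oct 7.
Layover = 20:20 − 15:20 = 5 hours.

5 hours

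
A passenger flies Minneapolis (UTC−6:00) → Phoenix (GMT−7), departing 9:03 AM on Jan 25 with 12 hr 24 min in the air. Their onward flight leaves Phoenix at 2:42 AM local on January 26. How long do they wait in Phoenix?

Convert departure to UTC: 9:03 AM + 6:00 = 3:03 PM UTC on Jan 25.
Add 12 hours and 24 minutes flight time → 3:27 AM UTC (Jan 26).
Phoenix is UTC−7:00, so local arrival = 3:27 AM − 7:00 = 8:27 PM on Jan 25.
Layover = 2:42 AM − 8:27 PM (+1 day) = 6 hours 15 minutes.

6 hours 15 minutes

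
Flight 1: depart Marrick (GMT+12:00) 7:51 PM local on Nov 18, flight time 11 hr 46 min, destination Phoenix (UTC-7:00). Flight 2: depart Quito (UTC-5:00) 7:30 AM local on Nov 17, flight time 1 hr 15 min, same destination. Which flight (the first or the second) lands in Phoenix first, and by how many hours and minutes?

the second, by 29 hours 52 minutes

Flight 1 in UTC: 7:51 PM − 12:00 = 7:51 AM on Nov 18.
+11 hours 46 minutes → arrive 7:37 PM UTC on Nov 18.
Flight 2 in UTC: 7:30 AM + 5:00 = 12:30 PM on Nov 17.
+1 hour and 15 minutes → arrive 1:45 PM UTC on Nov 17.
Flight 2 lands earlier by 29 hours 52 minutes.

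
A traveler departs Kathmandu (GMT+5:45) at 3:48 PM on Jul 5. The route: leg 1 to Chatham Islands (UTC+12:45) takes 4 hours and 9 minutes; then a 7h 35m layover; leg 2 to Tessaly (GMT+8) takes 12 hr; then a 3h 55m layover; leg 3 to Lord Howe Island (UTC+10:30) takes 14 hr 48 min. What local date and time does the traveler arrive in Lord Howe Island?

3:00 PM on Jul 7

Convert departure to UTC: 3:48 PM − 5:45 = 10:03 AM UTC on Jul 5.
Add 4 hours 9 minutes leg 1 → 2:12 PM UTC.
Add 7 hours and 35 minutes layover in Chatham Islands → 9:47 PM UTC.
Add 12 hours leg 2 → 9:47 AM UTC (Jul 6).
Add 3 hours 55 minutes layover in Tessaly → 1:42 PM UTC.
Add 14 hours 48 minutes leg 3 → 4:30 AM UTC (Jul 7).
Lord Howe Island is UTC+10:30, so local arrival = 4:30 AM + 10:30 = 3:00 PM on Jul 7.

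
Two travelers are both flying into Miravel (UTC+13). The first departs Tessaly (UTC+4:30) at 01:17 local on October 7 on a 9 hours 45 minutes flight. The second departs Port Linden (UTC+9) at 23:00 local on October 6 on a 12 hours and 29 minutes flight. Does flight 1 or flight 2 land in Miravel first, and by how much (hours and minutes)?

Flight 1 in UTC: 01:17 − 4:30 = 20:47 on Oct 6.
+9 hours and 45 minutes → arrive 06:32 UTC on Oct 7.
Flight 2 in UTC: 23:00 − 9:00 = 14:00 on Oct 6.
+12 hours and 29 minutes → arrive 02:29 UTC on Oct 7.
Flight 2 lands earlier by 4 hours 3 minutes.

the second, by 4 hours 3 minutes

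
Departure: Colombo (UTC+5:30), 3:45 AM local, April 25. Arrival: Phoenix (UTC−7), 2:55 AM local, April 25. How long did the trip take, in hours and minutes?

Departure in UTC: 3:45 AM − 5:30 = 10:15 PM on Apr 24.
Arrival in UTC: 2:55 AM + 7:00 = 9:55 AM on Apr 25.
Elapsed = 9:55 AM − 10:15 PM (+1 day) = 11 hours 40 minutes.

11 hours 40 minutes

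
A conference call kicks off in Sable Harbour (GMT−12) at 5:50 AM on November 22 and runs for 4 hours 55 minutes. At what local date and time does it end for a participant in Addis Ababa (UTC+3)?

1:45 AM on November 23

Addis Ababa is 15:00 ahead of Sable Harbour.
After 4 hours 55 minutes it is 10:45 AM in Sable Harbour.
Shift by the zone difference: 10:45 AM + 15:00 = 1:45 AM on Nov 23 in Addis Ababa.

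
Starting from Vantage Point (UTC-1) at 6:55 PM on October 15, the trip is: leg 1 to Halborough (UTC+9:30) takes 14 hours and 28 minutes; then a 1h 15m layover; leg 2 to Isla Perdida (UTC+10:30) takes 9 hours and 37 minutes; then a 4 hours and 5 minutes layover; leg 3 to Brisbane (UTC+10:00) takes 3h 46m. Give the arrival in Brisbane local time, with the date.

3:06 PM on Oct 17

Convert departure to UTC: 6:55 PM + 1:00 = 7:55 PM UTC on Oct 15.
Add 14 hours 28 minutes leg 1 → 10:23 AM UTC (Oct 16).
Add 1 hour and 15 minutes layover in Halborough → 11:38 AM UTC.
Add 9 hours 37 minutes leg 2 → 9:15 PM UTC.
Add 4 hours 5 minutes layover in Isla Perdida → 1:20 AM UTC (Oct 17).
Add 3 hours 46 minutes leg 3 → 5:06 AM UTC.
Brisbane is UTC+10:00, so local arrival = 5:06 AM + 10:00 = 3:06 PM on Oct 17.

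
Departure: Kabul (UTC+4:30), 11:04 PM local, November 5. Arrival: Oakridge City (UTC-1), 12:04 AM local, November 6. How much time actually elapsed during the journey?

Oakridge City is 5:30 behind Kabul.
Clock-face elapsed time (ignoring zones) is 1 hour.
Actual elapsed = 1 hour + 5:30 = 6 hours 30 minutes.

6 hours 30 minutes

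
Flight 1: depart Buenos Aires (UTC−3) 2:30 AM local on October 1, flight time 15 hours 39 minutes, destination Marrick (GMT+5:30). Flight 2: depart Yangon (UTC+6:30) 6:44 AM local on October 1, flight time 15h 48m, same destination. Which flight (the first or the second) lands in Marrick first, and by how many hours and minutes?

the second, by 5 hours 7 minutes

Flight 1 in UTC: 2:30 AM + 3:00 = 5:30 AM on Oct 1.
+15 hours and 39 minutes → arrive 9:09 PM UTC on Oct 1.
Flight 2 in UTC: 6:44 AM − 6:30 = 12:14 AM on Oct 1.
+15 hours 48 minutes → arrive 4:02 PM UTC on Oct 1.
Flight 2 lands earlier by 5 hours 7 minutes.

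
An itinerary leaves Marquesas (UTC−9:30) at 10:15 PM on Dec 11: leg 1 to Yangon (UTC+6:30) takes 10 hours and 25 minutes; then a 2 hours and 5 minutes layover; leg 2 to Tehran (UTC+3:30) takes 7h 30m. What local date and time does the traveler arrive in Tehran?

7:15 AM on Dec 13

Convert departure to UTC: 10:15 PM + 9:30 = 7:45 AM UTC on Dec 12.
Add 10 hours and 25 minutes leg 1 → 6:10 PM UTC.
Add 2 hours 5 minutes layover in Yangon → 8:15 PM UTC.
Add 7 hours and 30 minutes leg 2 → 3:45 AM UTC (Dec 13).
Tehran is UTC+3:30, so local arrival = 3:45 AM + 3:30 = 7:15 AM on Dec 13.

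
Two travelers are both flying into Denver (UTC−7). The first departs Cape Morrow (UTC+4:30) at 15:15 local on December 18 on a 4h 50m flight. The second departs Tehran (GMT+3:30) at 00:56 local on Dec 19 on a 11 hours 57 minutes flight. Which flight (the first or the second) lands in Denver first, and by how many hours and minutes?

Flight 1 in UTC: 15:15 − 4:30 = 10:45 on Dec 18.
+4 hours and 50 minutes → arrive 15:35 UTC on Dec 18.
Flight 2 in UTC: 00:56 − 3:30 = 21:26 on Dec 18.
+11 hours 57 minutes → arrive 09:23 UTC on Dec 19.
Flight 1 lands earlier by 17 hours 48 minutes.

the first, by 17 hours 48 minutes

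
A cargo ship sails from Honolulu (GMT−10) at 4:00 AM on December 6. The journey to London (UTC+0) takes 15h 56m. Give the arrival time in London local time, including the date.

5:56 AM on December 7

London is 10:00 ahead of Honolulu.
After 15 hours 56 minutes it is 7:56 PM in Honolulu.
Shift by the zone difference: 7:56 PM + 10:00 = 5:56 AM on Dec 7 in London.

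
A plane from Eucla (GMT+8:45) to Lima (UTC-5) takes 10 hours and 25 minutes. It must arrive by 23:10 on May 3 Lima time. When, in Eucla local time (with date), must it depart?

02:30 on May 4

Target arrival in UTC: 23:10 + 5:00 = 04:10 on May 4.
Subtract 10 hours and 25 minutes → departure 17:45 UTC on May 3.
Eucla is UTC+8:45: 17:45 + 8:45 = 02:30 on May 4.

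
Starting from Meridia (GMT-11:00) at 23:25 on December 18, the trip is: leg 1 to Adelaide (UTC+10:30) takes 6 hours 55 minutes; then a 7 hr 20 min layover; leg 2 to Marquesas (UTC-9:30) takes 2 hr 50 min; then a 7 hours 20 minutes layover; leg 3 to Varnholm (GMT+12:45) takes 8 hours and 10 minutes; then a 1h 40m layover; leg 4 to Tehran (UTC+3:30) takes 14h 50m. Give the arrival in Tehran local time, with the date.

15:00 on December 21

Convert departure to UTC: 23:25 + 11:00 = 10:25 UTC on Dec 19.
Add 6 hours and 55 minutes leg 1 → 17:20 UTC.
Add 7 hours and 20 minutes layover in Adelaide → 00:40 UTC (Dec 20).
Add 2 hours 50 minutes leg 2 → 03:30 UTC.
Add 7 hours and 20 minutes layover in Marquesas → 10:50 UTC.
Add 8 hours 10 minutes leg 3 → 19:00 UTC.
Add 1 hour 40 minutes layover in Varnholm → 20:40 UTC.
Add 14 hours and 50 minutes leg 4 → 11:30 UTC (Dec 21).
Tehran is UTC+3:30, so local arrival = 11:30 + 3:30 = 15:00 on Dec 21.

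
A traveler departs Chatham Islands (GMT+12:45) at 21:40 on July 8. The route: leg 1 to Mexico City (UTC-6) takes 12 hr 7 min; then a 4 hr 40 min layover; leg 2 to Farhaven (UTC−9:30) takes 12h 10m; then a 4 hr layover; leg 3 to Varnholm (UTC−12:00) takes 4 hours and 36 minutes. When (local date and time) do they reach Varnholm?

10:28 on July 9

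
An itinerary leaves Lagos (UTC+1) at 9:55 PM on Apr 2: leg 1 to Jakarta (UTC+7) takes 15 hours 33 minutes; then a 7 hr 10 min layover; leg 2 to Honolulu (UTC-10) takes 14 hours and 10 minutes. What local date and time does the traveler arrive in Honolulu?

Convert departure to UTC: 9:55 PM − 1:00 = 8:55 PM UTC on Apr 2.
Add 15 hours and 33 minutes leg 1 → 12:28 PM UTC (Apr 3).
Add 7 hours and 10 minutes layover in Jakarta → 7:38 PM UTC.
Add 14 hours 10 minutes leg 2 → 9:48 AM UTC (Apr 4).
Honolulu is UTC−10:00, so local arrival = 9:48 AM − 10:00 = 11:48 PM on Apr 3.

11:48 PM on April 3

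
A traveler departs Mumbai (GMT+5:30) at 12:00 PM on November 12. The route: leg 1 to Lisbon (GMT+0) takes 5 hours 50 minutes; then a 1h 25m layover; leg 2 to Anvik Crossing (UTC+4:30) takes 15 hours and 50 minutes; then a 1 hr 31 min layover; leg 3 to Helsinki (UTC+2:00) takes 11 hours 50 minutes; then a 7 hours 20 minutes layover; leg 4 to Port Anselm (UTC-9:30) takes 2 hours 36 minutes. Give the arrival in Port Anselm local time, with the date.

7:22 PM on November 13

Convert departure to UTC: 12:00 PM − 5:30 = 6:30 AM UTC on Nov 12.
Add 5 hours and 50 minutes leg 1 → 12:20 PM UTC.
Add 1 hour and 25 minutes layover in Lisbon → 1:45 PM UTC.
Add 15 hours and 50 minutes leg 2 → 5:35 AM UTC (Nov 13).
Add 1 hour 31 minutes layover in Anvik Crossing → 7:06 AM UTC.
Add 11 hours and 50 minutes leg 3 → 6:56 PM UTC.
Add 7 hours and 20 minutes layover in Helsinki → 2:16 AM UTC (Nov 14).
Add 2 hours and 36 minutes leg 4 → 4:52 AM UTC.
Port Anselm is UTC−9:30, so local arrival = 4:52 AM − 9:30 = 7:22 PM on Nov 13.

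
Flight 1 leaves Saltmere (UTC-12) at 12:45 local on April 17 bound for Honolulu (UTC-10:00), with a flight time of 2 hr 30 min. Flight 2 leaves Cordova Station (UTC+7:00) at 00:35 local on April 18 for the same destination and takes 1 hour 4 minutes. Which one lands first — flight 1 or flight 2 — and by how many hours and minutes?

the second, by 8 hours 36 minutes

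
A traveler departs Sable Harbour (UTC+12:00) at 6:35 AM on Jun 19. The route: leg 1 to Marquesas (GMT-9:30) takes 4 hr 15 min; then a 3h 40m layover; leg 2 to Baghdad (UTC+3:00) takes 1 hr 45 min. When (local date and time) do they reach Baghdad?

Convert departure to UTC: 6:35 AM − 12:00 = 6:35 PM UTC on Jun 18.
Add 4 hours 15 minutes leg 1 → 10:50 PM UTC.
Add 3 hours and 40 minutes layover in Marquesas → 2:30 AM UTC (Jun 19).
Add 1 hour 45 minutes leg 2 → 4:15 AM UTC.
Baghdad is UTC+3:00, so local arrival = 4:15 AM + 3:00 = 7:15 AM on Jun 19.

7:15 AM on June 19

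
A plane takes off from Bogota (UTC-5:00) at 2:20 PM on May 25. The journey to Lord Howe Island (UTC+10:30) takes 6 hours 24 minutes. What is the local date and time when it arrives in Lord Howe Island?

Lord Howe Island is 15:30 ahead of Bogota.
After 6 hours and 24 minutes it is 8:44 PM in Bogota.
Shift by the zone difference: 8:44 PM + 15:30 = 12:14 PM on May 26 in Lord Howe Island.

12:14 PM on May 26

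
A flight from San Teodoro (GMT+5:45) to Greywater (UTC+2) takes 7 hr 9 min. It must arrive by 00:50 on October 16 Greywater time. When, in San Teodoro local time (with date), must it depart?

21:26 on October 15

Target arrival in UTC: 00:50 − 2:00 = 22:50 on Oct 15.
Subtract 7 hours and 9 minutes → departure 15:41 UTC on Oct 15.
San Teodoro is UTC+5:45: 15:41 + 5:45 = 21:26 on Oct 15.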